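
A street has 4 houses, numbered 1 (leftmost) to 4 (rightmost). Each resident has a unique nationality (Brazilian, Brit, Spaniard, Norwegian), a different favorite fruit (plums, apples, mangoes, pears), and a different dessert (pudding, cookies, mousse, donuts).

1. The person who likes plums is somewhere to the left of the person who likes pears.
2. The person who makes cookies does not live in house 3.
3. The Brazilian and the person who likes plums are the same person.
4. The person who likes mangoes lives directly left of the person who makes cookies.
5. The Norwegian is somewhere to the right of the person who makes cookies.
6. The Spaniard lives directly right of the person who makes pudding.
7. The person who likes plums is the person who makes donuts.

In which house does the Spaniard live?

From clue 5, the person who makes cookies must be in house 2.
So house 4 gets mousse for dessert.
From clue 4, the person who likes mangoes must be in house 1.
Clue 1 places the person who likes pears in house 4.
From clue 3, the Brazilian must be in house 3.
The person who makes donuts is in house 3 (clue 7).
The only nationality still possible for house 1 is Brit.
House 2's nationality must be Spaniard (nothing else left).
House 4's nationality must be Norwegian (nothing else left).
The only favorite fruit still possible for house 2 is apples.
House 3 favorite fruit: only plums fits.
House 1 dessert: only pudding fits.
So: house 1 = Brit/mangoes/pudding, house 2 = Spaniard/apples/cookies, house 3 = Brazilian/plums/donuts, house 4 = Norwegian/pears/mousse.

2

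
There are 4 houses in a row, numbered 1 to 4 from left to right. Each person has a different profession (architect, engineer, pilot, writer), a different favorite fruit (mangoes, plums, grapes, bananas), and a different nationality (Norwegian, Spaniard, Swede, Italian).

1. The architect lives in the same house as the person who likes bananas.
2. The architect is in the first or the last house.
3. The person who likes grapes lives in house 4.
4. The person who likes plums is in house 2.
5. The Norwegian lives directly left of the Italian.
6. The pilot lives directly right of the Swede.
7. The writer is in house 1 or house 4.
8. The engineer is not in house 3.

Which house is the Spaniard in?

The person who likes grapes is in house 4 (clue 3).
Clue 4 places the person who likes plums in house 2.
The only profession still possible for house 3 is pilot.
The architect is in house 1 (clue 1).
The person who likes bananas is in house 1 (clue 1).
By clue 6, the Swede is in house 2.
That leaves engineer as the profession for house 2.
House 4 profession: only writer fits.
House 3's favorite fruit must be mangoes (nothing else left).
Clue 5 places the Norwegian in house 3.
Clue 5: the Italian is in house 4.
House 1 nationality: only Spaniard fits.
So: house 1 = architect/bananas/Spaniard, house 2 = engineer/plums/Swede, house 3 = pilot/mangoes/Norwegian, house 4 = writer/grapes/Italian.

1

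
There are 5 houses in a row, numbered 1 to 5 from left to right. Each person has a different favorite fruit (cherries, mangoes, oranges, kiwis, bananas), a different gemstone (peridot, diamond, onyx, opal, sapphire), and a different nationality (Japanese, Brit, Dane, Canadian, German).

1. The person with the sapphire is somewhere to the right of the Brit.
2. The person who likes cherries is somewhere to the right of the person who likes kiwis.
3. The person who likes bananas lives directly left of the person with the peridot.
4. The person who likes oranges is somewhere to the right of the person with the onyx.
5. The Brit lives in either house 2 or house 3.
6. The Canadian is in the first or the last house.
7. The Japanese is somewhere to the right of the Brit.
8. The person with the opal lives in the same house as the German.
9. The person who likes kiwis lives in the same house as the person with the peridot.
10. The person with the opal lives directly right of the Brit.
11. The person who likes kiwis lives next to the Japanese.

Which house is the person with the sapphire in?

The person with the opal is narrowed to house 3 or 4; consider each.
Placing it in house 4 leads to a contradiction, so it's in house 3.
The German is in house 3 (clue 8).
From clue 10, the Brit must be in house 2.
Clue 11: the person who likes kiwis is in house 4.
Clue 11: the Japanese is in house 5.
House 1's nationality must be Canadian (nothing else left).
So house 4 gets Dane for nationality.
The person who likes cherries is in house 5 (clue 2).
The person with the peridot is in house 4 (clue 9).
House 5's gemstone must be sapphire (nothing else left).
From clue 3, the person who likes bananas must be in house 3.
House 1's favorite fruit must be mangoes (nothing else left).
So house 2 gets oranges for favorite fruit.
Clue 4: the person with the onyx is in house 1.
So house 2 gets diamond for gemstone.
So: house 1 = mangoes/onyx/Canadian, house 2 = oranges/diamond/Brit, house 3 = bananas/opal/German, house 4 = kiwis/peridot/Dane, house 5 = cherries/sapphire/Japanese.

5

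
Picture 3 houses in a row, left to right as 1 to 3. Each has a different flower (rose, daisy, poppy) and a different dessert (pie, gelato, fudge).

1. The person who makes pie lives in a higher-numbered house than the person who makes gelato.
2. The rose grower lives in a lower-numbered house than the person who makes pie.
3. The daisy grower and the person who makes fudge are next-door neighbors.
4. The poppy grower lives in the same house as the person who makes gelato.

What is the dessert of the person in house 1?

gelato

That leaves daisy as the flower for house 3.
From clue 3, the person who makes fudge must be in house 2.
House 1 dessert: only gelato fits.
So house 3 gets pie for dessert.
The poppy grower is in house 1 (clue 4).
House 2's flower must be rose (nothing else left).
So: house 1 = poppy/gelato, house 2 = rose/fudge, house 3 = daisy/pie.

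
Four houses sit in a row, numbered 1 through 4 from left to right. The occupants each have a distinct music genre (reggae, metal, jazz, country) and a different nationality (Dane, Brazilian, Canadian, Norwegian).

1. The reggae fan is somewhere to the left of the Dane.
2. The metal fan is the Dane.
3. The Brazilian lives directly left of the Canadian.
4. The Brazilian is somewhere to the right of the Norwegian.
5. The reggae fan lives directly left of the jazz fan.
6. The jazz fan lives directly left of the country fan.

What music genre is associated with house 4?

metal

So house 1 gets reggae for music genre.
So house 1 gets Norwegian for nationality.
By clue 5, the jazz fan is in house 2.
Clue 6: the country fan is in house 3.
House 4 music genre: only metal fits.
From clue 2, the Dane must be in house 4.
That leaves Brazilian as the nationality for house 2.
House 3's nationality must be Canadian (nothing else left).
So: house 1 = reggae/Norwegian, house 2 = jazz/Brazilian, house 3 = country/Canadian, house 4 = metal/Dane.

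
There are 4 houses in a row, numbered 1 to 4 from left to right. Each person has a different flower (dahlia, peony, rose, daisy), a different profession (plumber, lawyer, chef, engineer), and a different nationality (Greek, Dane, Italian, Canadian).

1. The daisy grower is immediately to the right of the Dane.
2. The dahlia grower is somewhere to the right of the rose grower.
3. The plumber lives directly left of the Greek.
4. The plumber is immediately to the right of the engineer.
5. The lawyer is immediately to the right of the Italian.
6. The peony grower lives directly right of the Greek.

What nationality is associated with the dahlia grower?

That leaves rose as the flower for house 1.
House 4 nationality: only Canadian fits.
From clue 3, the plumber must be in house 2.
Clue 3 places the Greek in house 3.
The engineer is in house 1 (clue 4).
Clue 6 places the peony grower in house 4.
The lawyer is in house 3 (clue 5).
By clue 5, the Italian is in house 2.
House 4's profession must be chef (nothing else left).
House 1's nationality must be Dane (nothing else left).
Clue 1: the daisy grower is in house 2.
The only flower still possible for house 3 is dahlia.
So: house 1 = rose/engineer/Dane, house 2 = daisy/plumber/Italian, house 3 = dahlia/lawyer/Greek, house 4 = peony/chef/Canadian.

Greek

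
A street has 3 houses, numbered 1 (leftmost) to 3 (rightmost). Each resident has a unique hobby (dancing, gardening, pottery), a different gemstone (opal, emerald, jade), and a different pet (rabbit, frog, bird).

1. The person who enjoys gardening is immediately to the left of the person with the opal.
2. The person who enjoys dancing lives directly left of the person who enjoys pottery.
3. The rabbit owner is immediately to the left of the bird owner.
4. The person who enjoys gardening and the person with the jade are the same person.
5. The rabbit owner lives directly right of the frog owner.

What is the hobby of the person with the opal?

The rabbit owner is in house 2 (clue 5).
Clue 5: the frog owner is in house 1.
That leaves pottery as the hobby for house 3.
House 3's pet must be bird (nothing else left).
Clue 2 places the person who enjoys dancing in house 2.
The only hobby still possible for house 1 is gardening.
By clue 1, the person with the opal is in house 2.
The person with the jade is in house 1 (clue 4).
House 3's gemstone must be emerald (nothing else left).
So: house 1 = gardening/jade/frog, house 2 = dancing/opal/rabbit, house 3 = pottery/emerald/bird.

dancing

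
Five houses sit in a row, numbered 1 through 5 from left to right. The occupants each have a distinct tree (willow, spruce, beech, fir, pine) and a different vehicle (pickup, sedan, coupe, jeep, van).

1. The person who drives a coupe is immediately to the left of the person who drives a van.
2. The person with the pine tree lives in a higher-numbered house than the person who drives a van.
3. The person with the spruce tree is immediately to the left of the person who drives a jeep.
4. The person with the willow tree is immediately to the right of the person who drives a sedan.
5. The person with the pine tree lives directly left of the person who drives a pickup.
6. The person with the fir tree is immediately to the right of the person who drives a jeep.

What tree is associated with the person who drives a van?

House 5 vehicle: only pickup fits.
Clue 5 places the person with the pine tree in house 4.
That leaves van as the vehicle for house 3.
From clue 1, the person who drives a coupe must be in house 2.
That leaves sedan as the vehicle for house 1.
House 4 vehicle: only jeep fits.
Clue 3 places the person with the spruce tree in house 3.
By clue 4, the person with the willow tree is in house 2.
Clue 6 places the person with the fir tree in house 5.
The only tree still possible for house 1 is beech.
So: house 1 = beech/sedan, house 2 = willow/coupe, house 3 = spruce/van, house 4 = pine/jeep, house 5 = fir/pickup.

spruce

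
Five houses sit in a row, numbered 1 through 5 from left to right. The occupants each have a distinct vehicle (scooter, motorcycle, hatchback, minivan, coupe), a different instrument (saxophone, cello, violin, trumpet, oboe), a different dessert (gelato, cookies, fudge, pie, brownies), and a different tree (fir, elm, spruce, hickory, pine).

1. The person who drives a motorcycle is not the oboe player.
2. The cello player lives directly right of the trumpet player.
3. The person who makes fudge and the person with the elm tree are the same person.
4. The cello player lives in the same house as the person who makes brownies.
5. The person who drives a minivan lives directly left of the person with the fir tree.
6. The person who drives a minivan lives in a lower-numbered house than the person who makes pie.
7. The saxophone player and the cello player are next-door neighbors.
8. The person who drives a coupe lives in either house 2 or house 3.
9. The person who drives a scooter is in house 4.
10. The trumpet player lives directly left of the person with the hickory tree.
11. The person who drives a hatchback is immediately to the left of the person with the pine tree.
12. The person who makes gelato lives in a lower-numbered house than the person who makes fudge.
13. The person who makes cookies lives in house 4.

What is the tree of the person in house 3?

From clue 9, the person who drives a scooter must be in house 4.
Clue 13: the person who makes cookies is in house 4.
The only vehicle still possible for house 5 is motorcycle.
So house 1 gets gelato for dessert.
The only tree still possible for house 1 is spruce.
The person who drives a coupe is narrowed to house 2 or 3; consider each.
Placing it in house 3 leads to a contradiction, so it's in house 2.
The person who drives a hatchback is narrowed to house 1 or 3; consider each.
Placing it in house 1 leads to a contradiction, so it's in house 3.
Clue 11: the person with the pine tree is in house 4.
The only vehicle still possible for house 1 is minivan.
House 2's tree must be fir (nothing else left).
So house 2 gets pie for dessert.
The cello player is narrowed to house 3 or 5; consider each.
Placing it in house 5 leads to a contradiction, so it's in house 3.
From clue 2, the trumpet player must be in house 2.
The person who makes brownies is in house 3 (clue 4).
Clue 10 places the person with the hickory tree in house 3.
That leaves violin as the instrument for house 5.
House 5's dessert must be fudge (nothing else left).
House 5's tree must be elm (nothing else left).
House 1 instrument: only oboe fits.
The only instrument still possible for house 4 is saxophone.
So: house 1 = minivan/oboe/gelato/spruce, house 2 = coupe/trumpet/pie/fir, house 3 = hatchback/cello/brownies/hickory, house 4 = scooter/saxophone/cookies/pine, house 5 = motorcycle/violin/fudge/elm.

hickory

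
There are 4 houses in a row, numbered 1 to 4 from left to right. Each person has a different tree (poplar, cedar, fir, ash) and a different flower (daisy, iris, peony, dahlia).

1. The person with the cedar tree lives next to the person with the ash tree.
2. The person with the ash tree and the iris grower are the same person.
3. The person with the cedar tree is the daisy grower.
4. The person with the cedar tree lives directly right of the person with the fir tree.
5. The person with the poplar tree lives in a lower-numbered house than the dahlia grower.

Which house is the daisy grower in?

3

The person with the cedar tree is narrowed to house 2 or 3 or 4; consider each.
Placing it in house 2 and house 4 leads to a contradiction, so it's in house 3.
Clue 3: the daisy grower is in house 3.
The person with the fir tree is in house 2 (clue 4).
So house 1 gets poplar for tree.
House 4's tree must be ash (nothing else left).
The only flower still possible for house 1 is peony.
Clue 2: the iris grower is in house 4.
So house 2 gets dahlia for flower.
So: house 1 = poplar/peony, house 2 = fir/dahlia, house 3 = cedar/daisy, house 4 = ash/iris.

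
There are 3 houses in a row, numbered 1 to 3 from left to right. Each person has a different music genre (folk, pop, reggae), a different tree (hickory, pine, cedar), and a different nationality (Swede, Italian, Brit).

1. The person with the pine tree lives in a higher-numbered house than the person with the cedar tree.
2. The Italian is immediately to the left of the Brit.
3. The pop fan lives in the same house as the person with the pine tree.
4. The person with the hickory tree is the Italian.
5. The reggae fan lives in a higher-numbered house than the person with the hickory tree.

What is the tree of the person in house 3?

pine

So house 1 gets folk for music genre.
So house 3 gets pine for tree.
The pop fan is in house 3 (clue 3).
The only music genre still possible for house 2 is reggae.
The person with the hickory tree is in house 1 (clue 5).
House 2 tree: only cedar fits.
By clue 4, the Italian is in house 1.
From clue 2, the Brit must be in house 2.
House 3's nationality must be Swede (nothing else left).
So: house 1 = folk/hickory/Italian, house 2 = reggae/cedar/Brit, house 3 = pop/pine/Swede.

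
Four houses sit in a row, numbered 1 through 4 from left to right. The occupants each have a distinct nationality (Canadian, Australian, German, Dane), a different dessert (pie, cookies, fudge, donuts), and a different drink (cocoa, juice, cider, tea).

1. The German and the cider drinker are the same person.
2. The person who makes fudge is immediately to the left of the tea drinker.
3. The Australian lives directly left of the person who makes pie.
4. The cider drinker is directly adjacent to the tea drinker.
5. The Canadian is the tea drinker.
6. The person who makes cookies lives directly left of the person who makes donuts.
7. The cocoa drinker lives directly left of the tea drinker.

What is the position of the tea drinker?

2

The Australian is narrowed to house 1 or 2 or 3; consider each.
Placing it in house 2 and house 3 leads to a contradiction, so it's in house 1.
By clue 3, the person who makes pie is in house 2.
House 4 dessert: only donuts fits.
From clue 4, the cider drinker must be in house 3.
By clue 6, the person who makes cookies is in house 3.
That leaves fudge as the dessert for house 1.
The German is in house 3 (clue 1).
The tea drinker is in house 2 (clue 2).
From clue 5, the Canadian must be in house 2.
House 4 nationality: only Dane fits.
That leaves cocoa as the drink for house 1.
The only drink still possible for house 4 is juice.
So: house 1 = Australian/fudge/cocoa, house 2 = Canadian/pie/tea, house 3 = German/cookies/cider, house 4 = Dane/donuts/juice.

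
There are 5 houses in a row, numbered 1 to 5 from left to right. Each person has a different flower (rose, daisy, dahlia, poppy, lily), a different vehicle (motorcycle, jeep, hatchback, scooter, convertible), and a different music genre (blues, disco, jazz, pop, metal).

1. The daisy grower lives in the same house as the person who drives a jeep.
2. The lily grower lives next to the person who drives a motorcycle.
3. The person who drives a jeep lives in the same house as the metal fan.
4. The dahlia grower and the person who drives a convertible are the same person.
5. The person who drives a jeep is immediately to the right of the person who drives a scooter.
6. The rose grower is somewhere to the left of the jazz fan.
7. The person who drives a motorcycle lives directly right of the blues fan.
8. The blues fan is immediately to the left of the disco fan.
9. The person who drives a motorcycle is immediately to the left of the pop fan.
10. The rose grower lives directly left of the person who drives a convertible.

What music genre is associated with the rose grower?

House 1's music genre must be blues (nothing else left).
From clue 7, the person who drives a motorcycle must be in house 2.
From clue 8, the disco fan must be in house 2.
By clue 9, the pop fan is in house 3.
That leaves hatchback as the vehicle for house 1.
The daisy grower is narrowed to house 4 or 5; consider each.
Placing it in house 4 leads to a contradiction, so it's in house 5.
Clue 1: the person who drives a jeep is in house 5.
From clue 3, the metal fan must be in house 5.
Clue 5: the person who drives a scooter is in house 4.
House 3's vehicle must be convertible (nothing else left).
The only music genre still possible for house 4 is jazz.
The dahlia grower is in house 3 (clue 4).
From clue 10, the rose grower must be in house 2.
The only flower still possible for house 1 is lily.
House 4 flower: only poppy fits.
So: house 1 = lily/hatchback/blues, house 2 = rose/motorcycle/disco, house 3 = dahlia/convertible/pop, house 4 = poppy/scooter/jazz, house 5 = daisy/jeep/metal.

disco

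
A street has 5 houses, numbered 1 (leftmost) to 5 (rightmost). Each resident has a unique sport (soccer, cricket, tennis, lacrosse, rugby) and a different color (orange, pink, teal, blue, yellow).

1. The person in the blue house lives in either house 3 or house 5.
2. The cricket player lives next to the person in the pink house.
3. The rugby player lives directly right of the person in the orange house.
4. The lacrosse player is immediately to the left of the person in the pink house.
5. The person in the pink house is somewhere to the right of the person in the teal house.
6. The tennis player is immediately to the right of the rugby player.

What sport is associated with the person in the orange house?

cricket

The person in the blue house is narrowed to house 3 or 5; consider each.
Placing it in house 3 leads to a contradiction, so it's in house 5.
The lacrosse player is narrowed to house 1 or 2 or 3; consider each.
Placing it in house 2 and house 3 leads to a contradiction, so it's in house 1.
By clue 4, the person in the pink house is in house 2.
From clue 5, the person in the teal house must be in house 1.
The only color still possible for house 4 is yellow.
The cricket player is in house 3 (clue 2).
Clue 3: the rugby player is in house 4.
The tennis player is in house 5 (clue 6).
House 2's sport must be soccer (nothing else left).
That leaves orange as the color for house 3.
So: house 1 = lacrosse/teal, house 2 = soccer/pink, house 3 = cricket/orange, house 4 = rugby/yellow, house 5 = tennis/blue.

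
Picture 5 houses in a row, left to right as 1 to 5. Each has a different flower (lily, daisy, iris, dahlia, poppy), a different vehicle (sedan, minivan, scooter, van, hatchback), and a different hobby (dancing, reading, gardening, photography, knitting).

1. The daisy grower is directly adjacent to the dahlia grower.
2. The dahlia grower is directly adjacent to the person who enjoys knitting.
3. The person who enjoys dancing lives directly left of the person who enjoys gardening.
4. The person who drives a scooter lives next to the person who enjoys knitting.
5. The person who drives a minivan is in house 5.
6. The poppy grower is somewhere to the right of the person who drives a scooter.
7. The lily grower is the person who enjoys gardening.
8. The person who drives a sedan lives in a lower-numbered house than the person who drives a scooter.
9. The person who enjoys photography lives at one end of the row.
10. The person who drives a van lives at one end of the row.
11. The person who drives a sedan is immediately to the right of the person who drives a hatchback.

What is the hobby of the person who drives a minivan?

By clue 5, the person who drives a minivan is in house 5.
The only vehicle still possible for house 1 is van.
The only vehicle still possible for house 2 is hatchback.
House 4's vehicle must be scooter (nothing else left).
Clue 6: the poppy grower is in house 5.
That leaves sedan as the vehicle for house 3.
The dahlia grower is narrowed to house 2 or 4; consider each.
Placing it in house 2 leads to a contradiction, so it's in house 4.
From clue 1, the daisy grower must be in house 3.
So house 1 gets iris for flower.
House 2 flower: only lily fits.
Clue 7 places the person who enjoys gardening in house 2.
So house 4 gets reading for hobby.
By clue 3, the person who enjoys dancing is in house 1.
So house 3 gets knitting for hobby.
That leaves photography as the hobby for house 5.
So: house 1 = iris/van/dancing, house 2 = lily/hatchback/gardening, house 3 = daisy/sedan/knitting, house 4 = dahlia/scooter/reading, house 5 = poppy/minivan/photography.

photography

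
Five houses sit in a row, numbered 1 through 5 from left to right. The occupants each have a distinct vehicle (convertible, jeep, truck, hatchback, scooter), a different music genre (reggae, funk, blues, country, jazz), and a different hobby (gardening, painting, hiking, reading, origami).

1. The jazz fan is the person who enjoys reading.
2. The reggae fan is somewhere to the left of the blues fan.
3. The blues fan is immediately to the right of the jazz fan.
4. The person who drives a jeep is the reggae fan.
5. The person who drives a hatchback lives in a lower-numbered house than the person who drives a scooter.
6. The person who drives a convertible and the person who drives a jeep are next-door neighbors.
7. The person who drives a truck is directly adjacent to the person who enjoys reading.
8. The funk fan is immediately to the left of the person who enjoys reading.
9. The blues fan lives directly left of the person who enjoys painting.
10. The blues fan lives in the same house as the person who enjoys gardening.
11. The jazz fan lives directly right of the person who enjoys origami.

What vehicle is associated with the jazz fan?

House 5's music genre must be country (nothing else left).
The only music genre still possible for house 4 is blues.
The jazz fan is in house 3 (clue 3).
The person who enjoys painting is in house 5 (clue 9).
By clue 10, the person who enjoys gardening is in house 4.
Clue 11: the person who enjoys origami is in house 2.
House 5's vehicle must be scooter (nothing else left).
So house 1 gets hiking for hobby.
So house 3 gets reading for hobby.
The funk fan is in house 2 (clue 8).
House 1 music genre: only reggae fits.
From clue 4, the person who drives a jeep must be in house 1.
Clue 6: the person who drives a convertible is in house 2.
House 3's vehicle must be hatchback (nothing else left).
House 4 vehicle: only truck fits.
So: house 1 = jeep/reggae/hiking, house 2 = convertible/funk/origami, house 3 = hatchback/jazz/reading, house 4 = truck/blues/gardening, house 5 = scooter/country/painting.

hatchback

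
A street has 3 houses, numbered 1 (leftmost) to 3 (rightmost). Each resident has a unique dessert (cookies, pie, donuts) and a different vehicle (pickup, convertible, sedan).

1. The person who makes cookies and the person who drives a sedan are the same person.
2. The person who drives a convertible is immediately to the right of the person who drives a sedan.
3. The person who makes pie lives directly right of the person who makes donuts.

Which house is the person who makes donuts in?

So house 3 gets pie for dessert.
From clue 3, the person who makes donuts must be in house 2.
House 1 dessert: only cookies fits.
Clue 1: the person who drives a sedan is in house 1.
The person who drives a convertible is in house 2 (clue 2).
So house 3 gets pickup for vehicle.
So: house 1 = cookies/sedan, house 2 = donuts/convertible, house 3 = pie/pickup.

2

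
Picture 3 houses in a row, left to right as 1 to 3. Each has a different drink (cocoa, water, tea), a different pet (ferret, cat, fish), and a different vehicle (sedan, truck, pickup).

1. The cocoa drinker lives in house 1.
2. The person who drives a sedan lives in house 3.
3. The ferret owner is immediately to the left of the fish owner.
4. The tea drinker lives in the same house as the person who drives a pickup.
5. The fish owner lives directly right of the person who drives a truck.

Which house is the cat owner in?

The cocoa drinker is in house 1 (clue 1).
Clue 2 places the person who drives a sedan in house 3.
Clue 4: the tea drinker is in house 2.
Clue 4: the person who drives a pickup is in house 2.
House 3 drink: only water fits.
That leaves truck as the vehicle for house 1.
The fish owner is in house 2 (clue 5).
House 3's pet must be cat (nothing else left).
The only pet still possible for house 1 is ferret.
So: house 1 = cocoa/ferret/truck, house 2 = tea/fish/pickup, house 3 = water/cat/sedan.

3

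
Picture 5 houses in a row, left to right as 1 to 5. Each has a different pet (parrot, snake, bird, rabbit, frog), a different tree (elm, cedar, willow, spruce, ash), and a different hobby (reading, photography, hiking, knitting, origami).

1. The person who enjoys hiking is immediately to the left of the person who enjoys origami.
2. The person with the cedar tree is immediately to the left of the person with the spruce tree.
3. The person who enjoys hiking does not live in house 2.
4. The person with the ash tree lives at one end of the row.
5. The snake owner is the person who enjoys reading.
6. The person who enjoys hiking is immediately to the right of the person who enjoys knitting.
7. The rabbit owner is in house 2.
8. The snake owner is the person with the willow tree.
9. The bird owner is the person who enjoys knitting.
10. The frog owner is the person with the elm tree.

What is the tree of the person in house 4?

From clue 7, the rabbit owner must be in house 2.
The person who enjoys knitting is in house 3 (clue 9).
So house 3 gets bird for pet.
House 2 hobby: only photography fits.
Clue 1 places the person who enjoys origami in house 5.
House 1 hobby: only reading fits.
The only hobby still possible for house 4 is hiking.
The snake owner is in house 1 (clue 5).
Clue 8: the person with the willow tree is in house 1.
That leaves ash as the tree for house 5.
The frog owner is in house 4 (clue 10).
House 5's pet must be parrot (nothing else left).
House 2's tree must be cedar (nothing else left).
So house 3 gets spruce for tree.
So house 4 gets elm for tree.
So: house 1 = snake/willow/reading, house 2 = rabbit/cedar/photography, house 3 = bird/spruce/knitting, house 4 = frog/elm/hiking, house 5 = parrot/ash/origami.

elm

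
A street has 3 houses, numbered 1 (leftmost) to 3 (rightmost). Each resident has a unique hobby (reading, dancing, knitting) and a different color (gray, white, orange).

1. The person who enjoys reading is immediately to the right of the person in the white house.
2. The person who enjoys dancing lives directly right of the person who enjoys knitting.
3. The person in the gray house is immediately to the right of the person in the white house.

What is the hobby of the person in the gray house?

reading

That leaves knitting as the hobby for house 1.
The person who enjoys dancing is in house 2 (clue 2).
That leaves reading as the hobby for house 3.
By clue 1, the person in the white house is in house 2.
The person in the gray house is in house 3 (clue 3).
The only color still possible for house 1 is orange.
So: house 1 = knitting/orange, house 2 = dancing/white, house 3 = reading/gray.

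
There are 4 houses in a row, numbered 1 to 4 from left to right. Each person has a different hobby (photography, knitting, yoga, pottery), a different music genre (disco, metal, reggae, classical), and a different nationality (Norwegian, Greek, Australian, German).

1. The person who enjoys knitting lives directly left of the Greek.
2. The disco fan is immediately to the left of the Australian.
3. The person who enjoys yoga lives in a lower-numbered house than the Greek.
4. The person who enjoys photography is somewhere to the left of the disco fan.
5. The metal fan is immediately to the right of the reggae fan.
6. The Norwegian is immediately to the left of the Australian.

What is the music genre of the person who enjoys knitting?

reggae

That leaves pottery as the hobby for house 4.
House 1 nationality: only German fits.
The person who enjoys photography is narrowed to house 1 or 2; consider each.
Placing it in house 2 leads to a contradiction, so it's in house 1.
House 2's nationality must be Norwegian (nothing else left).
Clue 6 places the Australian in house 3.
House 4's nationality must be Greek (nothing else left).
By clue 1, the person who enjoys knitting is in house 3.
Clue 2 places the disco fan in house 2.
The only hobby still possible for house 2 is yoga.
The metal fan is in house 4 (clue 5).
From clue 5, the reggae fan must be in house 3.
That leaves classical as the music genre for house 1.
So: house 1 = photography/classical/German, house 2 = yoga/disco/Norwegian, house 3 = knitting/reggae/Australian, house 4 = pottery/metal/Greek.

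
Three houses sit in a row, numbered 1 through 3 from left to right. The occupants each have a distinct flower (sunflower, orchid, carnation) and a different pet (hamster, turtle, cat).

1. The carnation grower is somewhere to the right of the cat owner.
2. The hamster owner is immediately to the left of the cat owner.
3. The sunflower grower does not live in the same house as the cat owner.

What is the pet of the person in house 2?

By clue 2, the hamster owner is in house 1.
From clue 2, the cat owner must be in house 2.
The only pet still possible for house 3 is turtle.
By clue 1, the carnation grower is in house 3.
So house 2 gets orchid for flower.
The only flower still possible for house 1 is sunflower.
So: house 1 = sunflower/hamster, house 2 = orchid/cat, house 3 = carnation/turtle.

cat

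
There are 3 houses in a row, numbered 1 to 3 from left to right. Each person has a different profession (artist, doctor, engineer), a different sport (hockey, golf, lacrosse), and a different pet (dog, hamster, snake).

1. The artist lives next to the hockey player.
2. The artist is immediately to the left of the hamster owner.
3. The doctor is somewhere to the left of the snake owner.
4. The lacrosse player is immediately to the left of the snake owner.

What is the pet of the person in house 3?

That leaves engineer as the profession for house 3.
House 1's pet must be dog (nothing else left).
The artist is narrowed to house 1 or 2; consider each.
Placing it in house 1 leads to a contradiction, so it's in house 2.
By clue 2, the hamster owner is in house 3.
The only profession still possible for house 1 is doctor.
House 2's pet must be snake (nothing else left).
By clue 4, the lacrosse player is in house 1.
House 2 sport: only golf fits.
House 3's sport must be hockey (nothing else left).
So: house 1 = doctor/lacrosse/dog, house 2 = artist/golf/snake, house 3 = engineer/hockey/hamster.

hamster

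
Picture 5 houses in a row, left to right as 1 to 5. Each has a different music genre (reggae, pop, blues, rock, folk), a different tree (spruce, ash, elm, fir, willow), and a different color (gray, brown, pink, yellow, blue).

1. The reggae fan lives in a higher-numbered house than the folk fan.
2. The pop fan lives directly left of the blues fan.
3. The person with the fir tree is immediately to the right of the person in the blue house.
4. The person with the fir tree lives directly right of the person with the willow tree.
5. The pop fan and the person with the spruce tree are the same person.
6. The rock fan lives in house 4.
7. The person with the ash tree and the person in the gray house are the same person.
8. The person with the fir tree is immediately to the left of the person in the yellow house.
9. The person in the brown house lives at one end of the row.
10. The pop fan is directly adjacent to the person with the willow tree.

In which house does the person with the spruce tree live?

1

By clue 6, the rock fan is in house 4.
House 5's music genre must be reggae (nothing else left).
The blues fan is narrowed to house 2 or 3; consider each.
Placing it in house 3 leads to a contradiction, so it's in house 2.
The pop fan is in house 1 (clue 2).
By clue 5, the person with the spruce tree is in house 1.
Clue 10: the person with the willow tree is in house 2.
That leaves folk as the music genre for house 3.
Clue 4: the person with the fir tree is in house 3.
From clue 8, the person in the yellow house must be in house 4.
The person in the blue house is in house 2 (clue 3).
Clue 7 places the person with the ash tree in house 5.
From clue 7, the person in the gray house must be in house 5.
House 4's tree must be elm (nothing else left).
House 1's color must be brown (nothing else left).
House 3's color must be pink (nothing else left).
So: house 1 = pop/spruce/brown, house 2 = blues/willow/blue, house 3 = folk/fir/pink, house 4 = rock/elm/yellow, house 5 = reggae/ash/gray.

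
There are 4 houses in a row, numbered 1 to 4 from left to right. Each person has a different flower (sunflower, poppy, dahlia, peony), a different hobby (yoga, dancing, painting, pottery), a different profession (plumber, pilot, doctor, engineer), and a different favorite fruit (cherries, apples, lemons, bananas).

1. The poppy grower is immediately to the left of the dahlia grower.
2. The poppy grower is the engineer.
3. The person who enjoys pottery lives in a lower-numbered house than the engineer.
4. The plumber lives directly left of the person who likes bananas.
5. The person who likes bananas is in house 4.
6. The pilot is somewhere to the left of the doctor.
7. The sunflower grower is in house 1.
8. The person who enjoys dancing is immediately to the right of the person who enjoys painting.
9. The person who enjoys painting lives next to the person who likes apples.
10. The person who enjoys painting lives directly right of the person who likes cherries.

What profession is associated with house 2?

engineer

By clue 5, the person who likes bananas is in house 4.
By clue 7, the sunflower grower is in house 1.
So house 4 gets doctor for profession.
By clue 4, the plumber is in house 3.
The only profession still possible for house 1 is pilot.
That leaves engineer as the profession for house 2.
The poppy grower is in house 2 (clue 2).
From clue 3, the person who enjoys pottery must be in house 1.
Clue 1: the dahlia grower is in house 3.
That leaves peony as the flower for house 4.
The person who enjoys dancing is narrowed to house 3 or 4; consider each.
Placing it in house 4 leads to a contradiction, so it's in house 3.
The person who enjoys painting is in house 2 (clue 8).
The person who likes cherries is in house 1 (clue 10).
That leaves yoga as the hobby for house 4.
House 2 favorite fruit: only lemons fits.
House 3's favorite fruit must be apples (nothing else left).
So: house 1 = sunflower/pottery/pilot/cherries, house 2 = poppy/painting/engineer/lemons, house 3 = dahlia/dancing/plumber/apples, house 4 = peony/yoga/doctor/bananas.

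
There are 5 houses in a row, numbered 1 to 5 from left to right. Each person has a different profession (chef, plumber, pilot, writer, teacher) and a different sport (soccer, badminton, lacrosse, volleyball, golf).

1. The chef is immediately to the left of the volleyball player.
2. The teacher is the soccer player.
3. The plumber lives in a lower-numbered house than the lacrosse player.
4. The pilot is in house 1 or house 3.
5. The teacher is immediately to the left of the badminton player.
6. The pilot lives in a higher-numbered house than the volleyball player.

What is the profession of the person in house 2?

plumber

The pilot is in house 3 (clue 6).
Clue 6 places the volleyball player in house 2.
House 5 profession: only writer fits.
From clue 1, the chef must be in house 1.
From clue 5, the teacher must be in house 4.
Clue 5: the badminton player is in house 5.
So house 2 gets plumber for profession.
By clue 2, the soccer player is in house 4.
So house 1 gets golf for sport.
House 3 sport: only lacrosse fits.
So: house 1 = chef/golf, house 2 = plumber/volleyball, house 3 = pilot/lacrosse, house 4 = teacher/soccer, house 5 = writer/badminton.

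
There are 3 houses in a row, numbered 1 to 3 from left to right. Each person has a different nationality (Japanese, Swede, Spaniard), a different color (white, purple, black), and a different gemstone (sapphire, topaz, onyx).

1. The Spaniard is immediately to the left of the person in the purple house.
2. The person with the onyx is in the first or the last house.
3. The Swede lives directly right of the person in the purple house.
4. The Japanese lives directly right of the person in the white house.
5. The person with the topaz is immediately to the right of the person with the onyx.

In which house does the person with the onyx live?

1

Clue 3 places the Swede in house 3.
Clue 3 places the person in the purple house in house 2.
Clue 5 places the person with the topaz in house 2.
Clue 5 places the person with the onyx in house 1.
House 1 nationality: only Spaniard fits.
That leaves Japanese as the nationality for house 2.
The only color still possible for house 3 is black.
So house 3 gets sapphire for gemstone.
The only color still possible for house 1 is white.
So: house 1 = Spaniard/white/onyx, house 2 = Japanese/purple/topaz, house 3 = Swede/black/sapphire.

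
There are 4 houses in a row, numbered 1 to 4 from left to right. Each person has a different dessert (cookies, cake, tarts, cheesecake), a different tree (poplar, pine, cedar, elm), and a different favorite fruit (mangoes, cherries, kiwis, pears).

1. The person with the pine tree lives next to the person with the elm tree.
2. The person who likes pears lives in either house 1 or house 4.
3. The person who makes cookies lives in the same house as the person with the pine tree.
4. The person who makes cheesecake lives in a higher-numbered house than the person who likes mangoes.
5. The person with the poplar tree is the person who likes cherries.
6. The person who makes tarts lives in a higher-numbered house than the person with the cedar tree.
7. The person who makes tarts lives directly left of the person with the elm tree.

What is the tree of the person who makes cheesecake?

House 1's dessert must be cake (nothing else left).
The person who makes tarts is narrowed to house 2 or 3; consider each.
Placing it in house 3 leads to a contradiction, so it's in house 2.
By clue 6, the person with the cedar tree is in house 1.
Clue 7 places the person with the elm tree in house 3.
Clue 3: the person who makes cookies is in house 4.
The person with the pine tree is in house 4 (clue 3).
So house 3 gets cheesecake for dessert.
The only tree still possible for house 2 is poplar.
Clue 5: the person who likes cherries is in house 2.
The only favorite fruit still possible for house 3 is kiwis.
So house 4 gets pears for favorite fruit.
House 1 favorite fruit: only mangoes fits.
So: house 1 = cake/cedar/mangoes, house 2 = tarts/poplar/cherries, house 3 = cheesecake/elm/kiwis, house 4 = cookies/pine/pears.

elm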